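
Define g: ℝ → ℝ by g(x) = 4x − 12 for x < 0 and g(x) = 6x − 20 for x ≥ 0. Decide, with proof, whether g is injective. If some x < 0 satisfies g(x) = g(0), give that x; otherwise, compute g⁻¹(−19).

-2

Both pieces are strictly increasing (slopes 4 and 6), so each is injective on its own interval.
The left piece maps (−∞, 0) onto (−∞, −12); the right piece maps [0, ∞) onto [−20, ∞).
These images overlap. In particular g(0) = −20 (right piece), and solving 4x − 12 = −20 on the left piece gives x = −2 < 0.
So g(−2) = g(0) with −2 ≠ 0, and g is not injective. This x = −2 is the requested value below 0.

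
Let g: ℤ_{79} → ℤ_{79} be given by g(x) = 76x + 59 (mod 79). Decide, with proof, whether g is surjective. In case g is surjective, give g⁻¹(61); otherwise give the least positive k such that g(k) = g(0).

Since gcd(76, 79) = 1, 76 is invertible modulo 79. Euclid's algorithm: 79 = 1·76 + 3, 76 = 25·3 + 1; back-substituting gives 1 = 26·76 − 25·79, so 76⁻¹ ≡ 26 (mod 79).
For any y ∈ ℤ_{79}, x = 26(y − 59) mod 79 satisfies g(x) = 76·26(y − 59) + 59 ≡ y (since 76·26 ≡ 1 mod 79). So every y has a preimage.
Therefore g is surjective.
Since g is surjective, we compute g⁻¹(61): solve 76x + 59 ≡ 61 (mod 79), i.e. 76x ≡ 2 (mod 79).
Multiplying by 76⁻¹ = 26 gives x ≡ 26·2 = 52 ≡ 52 (mod 79).
Check: g(52) = 76·52 + 59 = 4011 = 50·79 + 61 ≡ 61 (mod 79).

52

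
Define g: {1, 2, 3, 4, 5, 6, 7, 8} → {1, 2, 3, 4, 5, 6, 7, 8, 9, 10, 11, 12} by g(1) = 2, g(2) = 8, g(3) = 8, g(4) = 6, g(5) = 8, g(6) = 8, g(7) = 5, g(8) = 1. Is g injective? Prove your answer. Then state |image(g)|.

g(2) = 8 = g(3) with 2 ≠ 3, so g is not injective.
The image of g is {1, 2, 5, 6, 8}, which has 5 elements.

5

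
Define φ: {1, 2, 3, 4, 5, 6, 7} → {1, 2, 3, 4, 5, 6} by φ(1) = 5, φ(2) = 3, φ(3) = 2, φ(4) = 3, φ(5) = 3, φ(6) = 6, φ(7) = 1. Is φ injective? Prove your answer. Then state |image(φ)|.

φ(2) = 3 = φ(4) with 2 ≠ 4, so φ is not injective.
The image of φ is {1, 2, 3, 5, 6}, which has 5 elements.

5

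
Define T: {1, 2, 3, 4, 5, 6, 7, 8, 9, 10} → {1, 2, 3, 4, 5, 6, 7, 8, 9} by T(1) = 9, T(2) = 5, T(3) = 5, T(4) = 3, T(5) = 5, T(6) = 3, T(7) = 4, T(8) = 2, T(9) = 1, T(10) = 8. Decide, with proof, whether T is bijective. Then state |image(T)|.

7

T(2) = 5 = T(3) with 2 ≠ 3, so T is not injective, hence not bijective.
The image of T is {1, 2, 3, 4, 5, 8, 9}, which has 7 elements.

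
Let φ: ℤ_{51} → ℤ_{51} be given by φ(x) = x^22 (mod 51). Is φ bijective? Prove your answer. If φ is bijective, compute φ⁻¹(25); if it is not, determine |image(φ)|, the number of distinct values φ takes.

φ(7): Repeated squaring mod 51: 7^1 ≡ 7, 7^2 ≡ 7² = 49, 7^4 ≡ 49² = 2401 ≡ 4, 7^8 ≡ 4² = 16, 7^16 ≡ 16² = 256 ≡ 1. Since 22 = 16 + 4 + 2, 7^22 ≡ 1·4·49: 1·4 = 4, then 4·49 = 196 ≡ 43. So 7^22 ≡ 43 (mod 51).
φ(10): Repeated squaring mod 51: 10^1 ≡ 10, 10^2 ≡ 10² = 100 ≡ 49, 10^4 ≡ 49² = 2401 ≡ 4, 10^8 ≡ 4² = 16, 10^16 ≡ 16² = 256 ≡ 1. Since 22 = 16 + 4 + 2, 10^22 ≡ 1·4·49: 1·4 = 4, then 4·49 = 196 ≡ 43. So 10^22 ≡ 43 (mod 51).
So φ(7) = φ(10) = 43 while 7 ≠ 10, therefore φ is not injective, hence not bijective.
Since φ is not bijective, we determine |image(φ)|. Computing x^22 mod 51 for each x (by repeated squaring, reducing mod 51 at every step), the values φ(0), φ(1), …, φ(50) are: 0, 1, 13, 15, 16, 19, 42, 43, 4, 21, 43, 25, 36, 16, 49, 30, 1, 34, 18, 13, 49, 33, 19, 25, 9, 4, 4, 9, 25, 19, 33, 49, 13, 18, 34, 1, 30, 49, 16, 36, 25, 43, 21, 4, 43, 42, 19, 16, 15, 13, 1.
The distinct values are {0, 1, 4, 9, 13, 15, 16, 18, 19, 21, 25, 30, 33, 34, 36, 42, 43, 49}; there are 18 of them.

18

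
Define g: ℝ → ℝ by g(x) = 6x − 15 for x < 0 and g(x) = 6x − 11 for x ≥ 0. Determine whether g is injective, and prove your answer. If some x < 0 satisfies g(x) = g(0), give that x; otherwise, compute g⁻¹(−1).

5/3

Both pieces are strictly increasing (slopes 6 and 6), so each is injective on its own interval.
The left piece maps (−∞, 0) onto (−∞, −15); the right piece maps [0, ∞) onto [−11, ∞).
These images are disjoint, so no value is attained by both pieces. Therefore g is injective.
Because the two images are disjoint, no x < 0 has g(x) = g(0), so we compute g⁻¹(−1): −1 lies in [−11, ∞), so solve 6x − 11 = −1: x = (−1 + 11)/6 = 5/3.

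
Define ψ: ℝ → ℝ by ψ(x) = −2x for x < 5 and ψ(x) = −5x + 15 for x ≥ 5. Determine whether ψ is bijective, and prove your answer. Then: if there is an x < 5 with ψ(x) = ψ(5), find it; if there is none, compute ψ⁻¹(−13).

Both pieces are strictly decreasing (slopes −2 and −5), so each is injective on its own interval.
The left piece maps (−∞, 5) onto (−10, ∞); the right piece maps [5, ∞) onto (−∞, −10].
Since −10 = −10, the images partition ℝ: ψ is injective and surjective, hence bijective.
Because the two images are disjoint, no x < 5 has ψ(x) = ψ(5), so we compute ψ⁻¹(−13): −13 lies in (−∞, −10], so solve −5x + 15 = −13: x = (−13 − 15)/(−5) = 28/5.

28/5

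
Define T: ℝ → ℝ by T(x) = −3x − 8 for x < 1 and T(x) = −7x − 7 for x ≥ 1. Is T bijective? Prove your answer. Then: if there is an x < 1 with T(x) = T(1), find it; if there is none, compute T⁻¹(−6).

-2/3

Both pieces are strictly decreasing (slopes −3 and −7), so each is injective on its own interval.
The left piece maps (−∞, 1) onto (−11, ∞); the right piece maps [1, ∞) onto (−∞, −14].
The images leave a gap (−11 has no preimage), so T is not surjective, hence not bijective.
Because the two images are disjoint, no x < 1 has T(x) = T(1), so we compute T⁻¹(−6): −6 lies in (−11, ∞), so solve −3x − 8 = −6: x = (−6 + 8)/(−3) = −2/3.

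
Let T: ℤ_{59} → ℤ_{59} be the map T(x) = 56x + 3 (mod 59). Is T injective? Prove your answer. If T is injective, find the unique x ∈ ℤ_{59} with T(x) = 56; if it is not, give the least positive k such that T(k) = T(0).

2

Recall: injectivity means: for all u, v in the domain, T(u) = T(v) implies u = v.
Suppose T(u) = T(v) in ℤ_{59}. Then 56u + 3 ≡ 56v + 3 (mod 59), thus 56(u − v) ≡ 0 (mod 59).
Since gcd(56, 59) = 1, 56 is invertible modulo 59, so u − v ≡ 0 (mod 59), i.e. u = v.
Hence T is injective.
We now compute 56⁻¹ mod 59 explicitly. Euclid's algorithm: 59 = 1·56 + 3, 56 = 18·3 + 2, 3 = 1·2 + 1; back-substituting gives 1 = 39·56 − 37·59, so 56⁻¹ ≡ 39 (mod 59).
Since T is injective, we compute T⁻¹(56): solve 56x + 3 ≡ 56 (mod 59), i.e. 56x ≡ 53 (mod 59).
Multiplying by 56⁻¹ = 39 gives x ≡ 39·53 = 2067 = 35·59 + 2 ≡ 2 (mod 59).
Check: T(2) = 56·2 + 3 = 115 = 1·59 + 56 ≡ 56 (mod 59).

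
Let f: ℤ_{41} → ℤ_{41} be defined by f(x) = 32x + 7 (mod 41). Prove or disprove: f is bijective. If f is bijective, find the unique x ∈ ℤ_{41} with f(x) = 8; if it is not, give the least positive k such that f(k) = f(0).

9

By definition, f is injective when f(u) = f(v) forces u = v.
If f(u) = f(v), then 32u ≡ 32v (mod 41). Because gcd(32, 41) = 1, we may cancel 32 to get u ≡ v (mod 41).
We now compute 32⁻¹ mod 41 explicitly. Euclid's algorithm: 41 = 1·32 + 9, 32 = 3·9 + 5, 9 = 1·5 + 4, 5 = 1·4 + 1; back-substituting gives 1 = 9·32 − 7·41, so 32⁻¹ ≡ 9 (mod 41).
Then y ↦ 9(y − 7) is a two-sided inverse to f, so every y ∈ ℤ_{41} has a preimage.
Hence f is bijective.
Since f is bijective, we compute f⁻¹(8): solve 32x + 7 ≡ 8 (mod 41), i.e. 32x ≡ 1 (mod 41).
Multiplying by 32⁻¹ = 9 gives x ≡ 9·1 = 9 ≡ 9 (mod 41).
Check: f(9) = 32·9 + 7 = 295 = 7·41 + 8 ≡ 8 (mod 41).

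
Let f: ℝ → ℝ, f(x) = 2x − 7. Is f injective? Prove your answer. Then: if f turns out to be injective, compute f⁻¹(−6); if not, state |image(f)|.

Suppose f(x_1) = f(x_2). Then 2x_1 − 7 = 2x_2 − 7, thus 2x_1 = 2x_2, therefore x_1 = x_2.
So f is injective.
Since f is injective, we compute f⁻¹(−6) = (−6 + 7)/2 = 1/2.

1/2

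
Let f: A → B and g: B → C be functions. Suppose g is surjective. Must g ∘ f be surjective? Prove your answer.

No. Take A = {0}, B = C = {0, 1, 2}, f(0) = 0, and g = identity (surjective).
Then (g ∘ f)(0) = 0, and 2 ∈ C has no preimage under g ∘ f, so g ∘ f is not surjective.

not surjective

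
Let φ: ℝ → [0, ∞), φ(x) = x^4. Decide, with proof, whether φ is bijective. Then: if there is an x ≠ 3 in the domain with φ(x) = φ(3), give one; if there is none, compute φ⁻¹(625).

-3

φ(3) = 81 = (−3)^4 = φ(−3) (since 4 is even), with 3 ≠ −3. So φ is not injective, hence not bijective.
For the follow-up, such an x exists: taking x = −3 ∈ ℝ gives φ(−3) = 81 = φ(3) with −3 ≠ 3.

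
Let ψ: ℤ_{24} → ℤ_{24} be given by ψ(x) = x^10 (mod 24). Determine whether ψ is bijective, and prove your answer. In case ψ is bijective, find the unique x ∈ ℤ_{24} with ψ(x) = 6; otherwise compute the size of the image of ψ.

ψ(2): Repeated squaring mod 24: 2^1 ≡ 2, 2^2 ≡ 2² = 4, 2^4 ≡ 4² = 16, 2^8 ≡ 16² = 256 ≡ 16. Since 10 = 8 + 2, 2^10 ≡ 16·4: 16·4 = 64 ≡ 16. So 2^10 ≡ 16 (mod 24).
ψ(4): Repeated squaring mod 24: 4^1 ≡ 4, 4^2 ≡ 4² = 16, 4^4 ≡ 16² = 256 ≡ 16, 4^8 ≡ 16² = 256 ≡ 16. Since 10 = 8 + 2, 4^10 ≡ 16·16: 16·16 = 256 ≡ 16. So 4^10 ≡ 16 (mod 24).
So ψ(2) = ψ(4) = 16 while 2 ≠ 4, therefore ψ is not injective, hence not bijective.
Since ψ is not bijective, we determine |image(ψ)|. Computing x^10 mod 24 for each x (by repeated squaring, reducing mod 24 at every step), the values ψ(0), ψ(1), …, ψ(23) are: 0, 1, 16, 9, 16, 1, 0, 1, 16, 9, 16, 1, 0, 1, 16, 9, 16, 1, 0, 1, 16, 9, 16, 1.
The distinct values are {0, 1, 9, 16}; there are 4 of them.

4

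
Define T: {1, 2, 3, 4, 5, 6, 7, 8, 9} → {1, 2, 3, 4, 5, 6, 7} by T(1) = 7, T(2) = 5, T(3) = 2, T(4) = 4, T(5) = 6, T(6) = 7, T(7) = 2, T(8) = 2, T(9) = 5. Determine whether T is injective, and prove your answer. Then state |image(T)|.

T(1) = 7 = T(6) with 1 ≠ 6, so T is not injective.
The image of T is {2, 4, 5, 6, 7}, which has 5 elements.

5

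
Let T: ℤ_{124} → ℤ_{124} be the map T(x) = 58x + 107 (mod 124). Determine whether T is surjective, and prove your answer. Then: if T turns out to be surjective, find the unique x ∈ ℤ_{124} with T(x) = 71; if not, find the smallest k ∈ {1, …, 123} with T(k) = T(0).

62

Since gcd(58, 124) = 2, we have 58x ≡ 0 (mod 2) for all x, so T(x) ≡ 1 (mod 2).
But 0 ≢ 1 (mod 2), so 0 ∈ ℤ_{124} has no preimage. Therefore T is not surjective.
Since T is not surjective, we find the least positive k with T(k) = T(0): this means 58k ≡ 0 (mod 124), i.e. 124 ∣ 58k. Since gcd(58, 124) = 2, dividing through by 2 this holds exactly when 62 ∣ 29k, and as gcd(29, 62) = 1, exactly when 62 ∣ k.
The smallest positive such k is 62.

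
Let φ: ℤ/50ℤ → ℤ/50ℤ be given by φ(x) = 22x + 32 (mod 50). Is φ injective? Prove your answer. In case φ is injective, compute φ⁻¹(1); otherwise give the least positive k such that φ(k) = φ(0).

25

We have gcd(22, 50) = 2 > 1. Taking x_1 = 0 and x_2 = 25: φ(0) = 32 and φ(25) = 22·25 + 32 = 582 ≡ 32 (mod 50).
So φ(0) = φ(25) while 0 ≠ 25, therefore φ is not injective.
Since φ is not injective, we find the least positive k with φ(k) = φ(0): this means 22k ≡ 0 (mod 50), i.e. 50 ∣ 22k. Since gcd(22, 50) = 2, dividing through by 2 this holds exactly when 25 ∣ 11k, and as gcd(11, 25) = 1, exactly when 25 ∣ k.
The smallest positive such k is 25.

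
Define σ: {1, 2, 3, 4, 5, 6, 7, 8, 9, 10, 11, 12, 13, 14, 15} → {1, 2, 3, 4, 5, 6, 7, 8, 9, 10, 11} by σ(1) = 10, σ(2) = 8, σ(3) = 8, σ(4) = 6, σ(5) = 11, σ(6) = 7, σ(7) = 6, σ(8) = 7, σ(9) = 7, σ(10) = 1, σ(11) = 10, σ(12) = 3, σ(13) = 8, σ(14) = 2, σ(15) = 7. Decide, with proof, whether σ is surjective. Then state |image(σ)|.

No element maps to 4, so σ is not surjective.
The image of σ is {1, 2, 3, 6, 7, 8, 10, 11}, which has 8 elements.

8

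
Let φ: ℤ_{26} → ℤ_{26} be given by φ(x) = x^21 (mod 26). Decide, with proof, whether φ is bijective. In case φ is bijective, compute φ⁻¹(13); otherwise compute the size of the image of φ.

φ(1) = 1^21 = 1.
φ(3): Repeated squaring mod 26: 3^1 ≡ 3, 3^2 ≡ 3² = 9, 3^4 ≡ 9² = 81 ≡ 3, 3^8 ≡ 3² = 9, 3^16 ≡ 9² = 81 ≡ 3. Since 21 = 16 + 4 + 1, 3^21 ≡ 3·3·3: 3·3 = 9, then 9·3 = 27 ≡ 1. So 3^21 ≡ 1 (mod 26).
So φ(1) = φ(3) = 1 while 1 ≠ 3, thus φ is not injective, hence not bijective.
Since φ is not bijective, we determine |image(φ)|. Computing x^21 mod 26 for each x (by repeated squaring, reducing mod 26 at every step), the values φ(0), φ(1), …, φ(25) are: 0, 1, 18, 1, 12, 5, 18, 21, 8, 1, 12, 21, 12, 13, 14, 5, 14, 25, 18, 5, 8, 21, 14, 25, 8, 25.
The distinct values are {0, 1, 5, 8, 12, 13, 14, 18, 21, 25}; there are 10 of them.

10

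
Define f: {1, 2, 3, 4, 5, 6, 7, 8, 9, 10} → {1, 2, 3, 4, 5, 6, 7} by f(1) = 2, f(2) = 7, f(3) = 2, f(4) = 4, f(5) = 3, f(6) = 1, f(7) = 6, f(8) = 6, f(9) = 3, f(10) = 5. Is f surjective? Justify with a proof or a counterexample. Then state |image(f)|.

Every element of the codomain has a preimage: 1 = f(6), 2 = f(1), 3 = f(5), 4 = f(4), 5 = f(10), 6 = f(7), 7 = f(2).
Thus f is surjective.
The image of f is {1, 2, 3, 4, 5, 6, 7}, which has 7 elements.

7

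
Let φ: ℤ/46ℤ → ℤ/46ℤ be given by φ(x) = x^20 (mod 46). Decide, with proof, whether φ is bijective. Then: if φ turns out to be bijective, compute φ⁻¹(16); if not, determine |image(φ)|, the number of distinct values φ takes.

φ(22): Repeated squaring mod 46: 22^1 ≡ 22, 22^2 ≡ 22² = 484 ≡ 24, 22^4 ≡ 24² = 576 ≡ 24, 22^8 ≡ 24² = 576 ≡ 24, 22^16 ≡ 24² = 576 ≡ 24. Since 20 = 16 + 4, 22^20 ≡ 24·24: 24·24 = 576 ≡ 24. So 22^20 ≡ 24 (mod 46).
φ(24): Repeated squaring mod 46: 24^1 ≡ 24, 24^2 ≡ 24² = 576 ≡ 24, 24^4 ≡ 24² = 576 ≡ 24, 24^8 ≡ 24² = 576 ≡ 24, 24^16 ≡ 24² = 576 ≡ 24. Since 20 = 16 + 4, 24^20 ≡ 24·24: 24·24 = 576 ≡ 24. So 24^20 ≡ 24 (mod 46).
So φ(22) = φ(24) = 24 while 22 ≠ 24, thus φ is not injective, hence not bijective.
Since φ is not bijective, we determine |image(φ)|. Computing x^20 mod 46 for each x (by repeated squaring, reducing mod 46 at every step), the values φ(0), φ(1), …, φ(45) are: 0, 1, 6, 41, 36, 35, 16, 31, 32, 25, 26, 27, 4, 3, 2, 9, 8, 39, 12, 13, 18, 29, 24, 23, 24, 29, 18, 13, 12, 39, 8, 9, 2, 3, 4, 27, 26, 25, 32, 31, 16, 35, 36, 41, 6, 1.
The distinct values are {0, 1, 2, 3, 4, 6, 8, 9, 12, 13, 16, 18, 23, 24, 25, 26, 27, 29, 31, 32, 35, 36, 39, 41}; there are 24 of them.

24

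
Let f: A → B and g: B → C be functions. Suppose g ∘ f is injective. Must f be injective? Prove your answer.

Suppose f(x_1) = f(x_2). Applying g: (g ∘ f)(x_1) = (g ∘ f)(x_2). Since g ∘ f is injective, x_1 = x_2. Thus f is injective.

injective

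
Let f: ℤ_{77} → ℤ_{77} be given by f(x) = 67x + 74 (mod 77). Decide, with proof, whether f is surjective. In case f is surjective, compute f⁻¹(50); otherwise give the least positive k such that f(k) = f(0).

Recall that surjectivity means every element of the codomain has a preimage under f.
Since gcd(67, 77) = 1, 67 is invertible modulo 77. Euclid's algorithm: 77 = 1·67 + 10, 67 = 6·10 + 7, 10 = 1·7 + 3, 7 = 2·3 + 1; back-substituting gives 1 = 23·67 − 20·77, so 67⁻¹ ≡ 23 (mod 77).
For any y ∈ ℤ_{77}, x = 23(y − 74) mod 77 satisfies f(x) = 67·23(y − 74) + 74 ≡ y (since 67·23 ≡ 1 mod 77). So every y has a preimage.
So f is surjective.
Since f is surjective, we find f⁻¹(50): we need 67x ≡ 50 − 74 ≡ 53 (mod 77). Using 67⁻¹ = 23: x ≡ 23·53 = 1219 = 15·77 + 64, so x = 64.
Check: f(64) = 67·64 + 74 = 4362 = 56·77 + 50 ≡ 50 (mod 77).

64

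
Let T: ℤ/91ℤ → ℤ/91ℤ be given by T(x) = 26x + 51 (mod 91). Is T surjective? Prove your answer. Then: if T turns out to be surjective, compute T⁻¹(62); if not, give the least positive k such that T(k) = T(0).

7

Since gcd(26, 91) = 13, we have 26x ≡ 0 (mod 13) for all x, so T(x) ≡ 12 (mod 13).
But 0 ≢ 12 (mod 13), so 0 ∈ ℤ/91ℤ has no preimage. Therefore T is not surjective.
Since T is not surjective, we find the least positive k with T(k) = T(0): this means 26k ≡ 0 (mod 91), i.e. 91 ∣ 26k. Since gcd(26, 91) = 13, dividing through by 13 this holds exactly when 7 ∣ 2k, and as gcd(2, 7) = 1, exactly when 7 ∣ k.
The smallest positive such k is 7.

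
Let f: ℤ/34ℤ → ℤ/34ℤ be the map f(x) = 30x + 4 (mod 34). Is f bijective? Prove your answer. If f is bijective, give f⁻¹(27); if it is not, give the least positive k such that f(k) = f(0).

17

We have gcd(30, 34) = 2 > 1. Taking x_1 = 0 and x_2 = 17: f(0) = 4 and f(17) = 30·17 + 4 = 514 ≡ 4 (mod 34).
So f(0) = f(17) while 0 ≠ 17, therefore f is not injective, hence not bijective.
Since f is not bijective, we find the least positive k with f(k) = f(0): this means 30k ≡ 0 (mod 34), i.e. 34 ∣ 30k. Since gcd(30, 34) = 2, dividing through by 2 this holds exactly when 17 ∣ 15k, and as gcd(15, 17) = 1, exactly when 17 ∣ k.
The smallest positive such k is 17.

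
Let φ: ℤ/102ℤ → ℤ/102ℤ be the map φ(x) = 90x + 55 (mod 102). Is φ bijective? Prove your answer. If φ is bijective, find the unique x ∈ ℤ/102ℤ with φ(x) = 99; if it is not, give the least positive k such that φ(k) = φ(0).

17

We have gcd(90, 102) = 6 > 1. Taking s = 0 and t = 17: φ(0) = 55 and φ(17) = 90·17 + 55 = 1585 ≡ 55 (mod 102).
So φ(0) = φ(17) while 0 ≠ 17, hence φ is not injective, hence not bijective.
Since φ is not bijective, we find the least positive k with φ(k) = φ(0): this means 90k ≡ 0 (mod 102), i.e. 102 ∣ 90k. Since gcd(90, 102) = 6, dividing through by 6 this holds exactly when 17 ∣ 15k, and as gcd(15, 17) = 1, exactly when 17 ∣ k.
The smallest positive such k is 17.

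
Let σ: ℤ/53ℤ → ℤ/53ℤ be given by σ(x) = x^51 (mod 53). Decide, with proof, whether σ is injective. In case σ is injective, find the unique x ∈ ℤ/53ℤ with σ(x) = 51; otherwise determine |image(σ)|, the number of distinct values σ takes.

26

Since 53 is prime, the nonzero elements of ℤ/53ℤ form a cyclic group of order 52.
As gcd(51, 52) = 1, raising to the 51st power is a bijection on this group: if a^51 ≡ b^51 then (ab^{−1})^51 = 1, and the only element of order dividing gcd(51, 52) = 1 is 1, so a = b.
With σ(0) = 0 this makes σ injective on all of ℤ/53ℤ, hence bijective (finite equal-size domain and codomain). In particular σ is injective.
Since σ is injective, we find the preimage of 51. The inverse of x ↦ x^51 on (ℤ/53ℤ)^× is x ↦ x^51, because 51·51 = 2601 = 50·52 + 1 ≡ 1 (mod 52) and x^{52} = 1 for x ≠ 0 (Fermat). So σ⁻¹(51) = 51^51 mod 53.
Repeated squaring mod 53: 51^1 ≡ 51, 51^2 ≡ 51² = 2601 ≡ 4, 51^4 ≡ 4² = 16, 51^8 ≡ 16² = 256 ≡ 44, 51^16 ≡ 44² = 1936 ≡ 28, 51^32 ≡ 28² = 784 ≡ 42. Since 51 = 32 + 16 + 2 + 1, 51^51 ≡ 42·28·4·51: 42·28 = 1176 ≡ 10, then 10·4 = 40, then 40·51 = 2040 ≡ 26. So 51^51 ≡ 26 (mod 53).
Hence σ⁻¹(51) = 26.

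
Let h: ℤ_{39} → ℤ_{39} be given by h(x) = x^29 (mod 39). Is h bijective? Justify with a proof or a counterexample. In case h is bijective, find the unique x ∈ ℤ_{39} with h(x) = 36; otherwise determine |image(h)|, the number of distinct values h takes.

Computing x^29 mod 39 for each x (by repeated squaring, reducing mod 39 at every step), the values h(0), h(1), …, h(38) are: 0, 1, 32, 9, 10, 5, 15, 37, 8, 3, 4, 20, 12, 13, 14, 6, 22, 23, 18, 28, 11, 21, 16, 17, 33, 25, 26, 27, 19, 35, 36, 31, 2, 24, 34, 29, 30, 7, 38.
Every element of ℤ_{39} appears exactly once in this list, so h is a bijection, and in particular bijective.
Since h is bijective, we read off the preimage of 36 from the same table: h(30) = 36, so h⁻¹(36) = 30.

30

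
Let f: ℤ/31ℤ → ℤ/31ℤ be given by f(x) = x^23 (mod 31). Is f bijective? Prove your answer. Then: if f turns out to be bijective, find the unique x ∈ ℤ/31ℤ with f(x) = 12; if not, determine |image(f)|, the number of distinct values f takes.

Since 31 is prime, the nonzero elements of ℤ/31ℤ form a cyclic group of order 30.
As gcd(23, 30) = 1, raising to the 23rd power is a bijection on this group: if x_1^23 ≡ x_2^23 then (x_1x_2^{−1})^23 = 1, and the only element of order dividing gcd(23, 30) = 1 is 1, so x_1 = x_2.
With f(0) = 0 this makes f injective on all of ℤ/31ℤ, hence bijective (finite equal-size domain and codomain). In particular f is bijective.
Since f is bijective, we find the preimage of 12. The inverse of x ↦ x^23 on (ℤ/31ℤ)^× is x ↦ x^17, because 23·17 = 391 = 13·30 + 1 ≡ 1 (mod 30) and x^{30} = 1 for x ≠ 0 (Fermat). So f⁻¹(12) = 12^17 mod 31.
Repeated squaring mod 31: 12^1 ≡ 12, 12^2 ≡ 12² = 144 ≡ 20, 12^4 ≡ 20² = 400 ≡ 28, 12^8 ≡ 28² = 784 ≡ 9, 12^16 ≡ 9² = 81 ≡ 19. Since 17 = 16 + 1, 12^17 ≡ 19·12: 19·12 = 228 ≡ 11. So 12^17 ≡ 11 (mod 31).
Hence f⁻¹(12) = 11.

11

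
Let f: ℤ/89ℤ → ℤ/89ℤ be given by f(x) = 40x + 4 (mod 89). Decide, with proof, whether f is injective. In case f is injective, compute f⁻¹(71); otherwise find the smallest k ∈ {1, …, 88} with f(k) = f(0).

Suppose f(a) = f(b) in ℤ/89ℤ. Then 40a + 4 ≡ 40b + 4 (mod 89), therefore 40(a − b) ≡ 0 (mod 89).
Since gcd(40, 89) = 1, 40 is invertible modulo 89, therefore a − b ≡ 0 (mod 89), i.e. a = b.
So f is injective.
We now compute 40⁻¹ mod 89 explicitly. Euclid's algorithm: 89 = 2·40 + 9, 40 = 4·9 + 4, 9 = 2·4 + 1; back-substituting gives 1 = 69·40 − 31·89, so 40⁻¹ ≡ 69 (mod 89).
Since f is injective, we find f⁻¹(71): we need 40x ≡ 71 − 4 ≡ 67 (mod 89). Using 40⁻¹ = 69: x ≡ 69·67 = 4623 = 51·89 + 84, so x = 84.
Check: f(84) = 40·84 + 4 = 3364 = 37·89 + 71 ≡ 71 (mod 89).

84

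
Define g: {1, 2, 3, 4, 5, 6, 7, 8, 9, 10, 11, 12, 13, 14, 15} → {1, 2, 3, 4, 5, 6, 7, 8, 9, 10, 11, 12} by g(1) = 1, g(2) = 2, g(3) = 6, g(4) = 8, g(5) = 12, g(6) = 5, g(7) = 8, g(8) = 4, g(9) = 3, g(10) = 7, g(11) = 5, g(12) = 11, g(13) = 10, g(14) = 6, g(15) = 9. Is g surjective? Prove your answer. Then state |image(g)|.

12

Every element of the codomain has a preimage: 1 = g(1), 2 = g(2), 3 = g(9), 4 = g(8), 5 = g(6), 6 = g(3), 7 = g(10), 8 = g(4), 9 = g(15), 10 = g(13), 11 = g(12), 12 = g(5).
Therefore g is surjective.
The image of g is {1, 2, 3, 4, 5, 6, 7, 8, 9, 10, 11, 12}, which has 12 elements.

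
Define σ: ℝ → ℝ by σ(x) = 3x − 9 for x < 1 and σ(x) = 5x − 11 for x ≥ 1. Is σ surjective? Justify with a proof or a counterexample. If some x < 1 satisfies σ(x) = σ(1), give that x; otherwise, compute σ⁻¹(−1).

Both pieces are strictly increasing (slopes 3 and 5), so each is injective on its own interval.
The left piece maps (−∞, 1) onto (−∞, −6); the right piece maps [1, ∞) onto [−6, ∞).
These images together cover ℝ, so σ is surjective.
Because the two images are disjoint, no x < 1 has σ(x) = σ(1), so we compute σ⁻¹(−1): −1 lies in [−6, ∞), so solve 5x − 11 = −1: x = (−1 + 11)/5 = 2.

2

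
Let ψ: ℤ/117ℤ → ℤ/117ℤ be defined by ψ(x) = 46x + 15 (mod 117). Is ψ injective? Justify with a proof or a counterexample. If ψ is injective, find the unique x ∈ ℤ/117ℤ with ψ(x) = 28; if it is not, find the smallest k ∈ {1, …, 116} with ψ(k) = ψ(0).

13

If ψ(u) = ψ(v), then 46u ≡ 46v (mod 117). Because gcd(46, 117) = 1, we may cancel 46 to get u ≡ v (mod 117).
Hence ψ is injective.
We now compute 46⁻¹ mod 117 explicitly. Euclid's algorithm: 117 = 2·46 + 25, 46 = 1·25 + 21, 25 = 1·21 + 4, 21 = 5·4 + 1; back-substituting gives 1 = 28·46 − 11·117, so 46⁻¹ ≡ 28 (mod 117).
Since ψ is injective, we find ψ⁻¹(28): we need 46x ≡ 28 − 15 ≡ 13 (mod 117). Using 46⁻¹ = 28: x ≡ 28·13 = 364 = 3·117 + 13, so x = 13.
Check: ψ(13) = 46·13 + 15 = 613 = 5·117 + 28 ≡ 28 (mod 117).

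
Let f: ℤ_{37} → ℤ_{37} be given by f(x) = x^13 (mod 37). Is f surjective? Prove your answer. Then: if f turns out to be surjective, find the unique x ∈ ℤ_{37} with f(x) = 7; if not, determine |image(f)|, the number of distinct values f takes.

34

Since 37 is prime, the nonzero elements of ℤ_{37} form a cyclic group of order 36.
As gcd(13, 36) = 1, raising to the 13th power is a bijection on this group: if s^13 ≡ t^13 then (st^{−1})^13 = 1, and the only element of order dividing gcd(13, 36) = 1 is 1, so s = t.
With f(0) = 0 this makes f injective on all of ℤ_{37}, hence bijective (finite equal-size domain and codomain). In particular f is surjective.
Since f is surjective, we find the preimage of 7. The inverse of x ↦ x^13 on (ℤ_{37})^× is x ↦ x^25, because 13·25 = 325 = 9·36 + 1 ≡ 1 (mod 36) and x^{36} = 1 for x ≠ 0 (Fermat). So f⁻¹(7) = 7^25 mod 37.
Repeated squaring mod 37: 7^1 ≡ 7, 7^2 ≡ 7² = 49 ≡ 12, 7^4 ≡ 12² = 144 ≡ 33, 7^8 ≡ 33² = 1089 ≡ 16, 7^16 ≡ 16² = 256 ≡ 34. Since 25 = 16 + 8 + 1, 7^25 ≡ 34·16·7: 34·16 = 544 ≡ 26, then 26·7 = 182 ≡ 34. So 7^25 ≡ 34 (mod 37).
Hence f⁻¹(7) = 34.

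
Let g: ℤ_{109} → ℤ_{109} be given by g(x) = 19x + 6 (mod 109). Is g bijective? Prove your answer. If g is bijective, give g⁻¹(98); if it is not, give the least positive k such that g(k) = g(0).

45

Recall: injectivity means: for all s, t in the domain, g(s) = g(t) implies s = t.
If g(s) = g(t), then 19s ≡ 19t (mod 109). Because gcd(19, 109) = 1, we may cancel 19 to get s ≡ t (mod 109).
We now compute 19⁻¹ mod 109 explicitly. Euclid's algorithm: 109 = 5·19 + 14, 19 = 1·14 + 5, 14 = 2·5 + 4, 5 = 1·4 + 1; back-substituting gives 1 = 23·19 − 4·109, so 19⁻¹ ≡ 23 (mod 109).
Then y ↦ 23(y − 6) is a two-sided inverse to g, so every y ∈ ℤ_{109} has a preimage.
Therefore g is bijective.
Since g is bijective, we compute g⁻¹(98): solve 19x + 6 ≡ 98 (mod 109), i.e. 19x ≡ 92 (mod 109).
Multiplying by 19⁻¹ = 23 gives x ≡ 23·92 = 2116 = 19·109 + 45 ≡ 45 (mod 109).
Check: g(45) = 19·45 + 6 = 861 = 7·109 + 98 ≡ 98 (mod 109).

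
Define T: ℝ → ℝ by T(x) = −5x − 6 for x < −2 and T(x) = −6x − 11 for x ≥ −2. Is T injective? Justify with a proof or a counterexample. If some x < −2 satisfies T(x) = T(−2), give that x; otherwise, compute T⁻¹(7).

-13/5

Both pieces are strictly decreasing (slopes −5 and −6), so each is injective on its own interval.
The left piece maps (−∞, −2) onto (4, ∞); the right piece maps [−2, ∞) onto (−∞, 1].
These images are disjoint, so no value is attained by both pieces. Therefore T is injective.
Because the two images are disjoint, no x < −2 has T(x) = T(−2), so we compute T⁻¹(7): 7 lies in (4, ∞), so solve −5x − 6 = 7: x = (7 + 6)/(−5) = −13/5.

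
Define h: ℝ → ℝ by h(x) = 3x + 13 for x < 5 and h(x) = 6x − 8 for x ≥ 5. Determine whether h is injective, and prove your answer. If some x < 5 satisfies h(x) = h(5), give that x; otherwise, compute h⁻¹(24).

Both pieces are strictly increasing (slopes 3 and 6), so each is injective on its own interval.
The left piece maps (−∞, 5) onto (−∞, 28); the right piece maps [5, ∞) onto [22, ∞).
These images overlap. In particular h(5) = 22 (right piece), and solving 3x + 13 = 22 on the left piece gives x = 3 < 5.
So h(3) = h(5) with 3 ≠ 5, and h is not injective. This x = 3 is the requested value below 5.

3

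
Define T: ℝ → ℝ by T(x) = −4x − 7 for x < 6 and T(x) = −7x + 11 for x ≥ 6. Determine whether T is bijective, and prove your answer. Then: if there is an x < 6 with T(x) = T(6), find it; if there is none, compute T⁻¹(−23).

Both pieces are strictly decreasing (slopes −4 and −7), so each is injective on its own interval.
The left piece maps (−∞, 6) onto (−31, ∞); the right piece maps [6, ∞) onto (−∞, −31].
Since −31 = −31, the images partition ℝ: T is injective and surjective, hence bijective.
Because the two images are disjoint, no x < 6 has T(x) = T(6), so we compute T⁻¹(−23): −23 lies in (−31, ∞), so solve −4x − 7 = −23: x = (−23 + 7)/(−4) = 4.

4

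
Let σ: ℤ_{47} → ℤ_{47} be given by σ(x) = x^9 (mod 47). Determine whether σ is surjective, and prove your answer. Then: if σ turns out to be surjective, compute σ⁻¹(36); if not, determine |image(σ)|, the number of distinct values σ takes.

34

Since 47 is prime, the nonzero elements of ℤ_{47} form a cyclic group of order 46.
As gcd(9, 46) = 1, raising to the 9th power is a bijection on this group: if s^9 ≡ t^9 then (st^{−1})^9 = 1, and the only element of order dividing gcd(9, 46) = 1 is 1, so s = t.
With σ(0) = 0 this makes σ injective on all of ℤ_{47}, hence bijective (finite equal-size domain and codomain). In particular σ is surjective.
Since σ is surjective, we find the preimage of 36. The inverse of x ↦ x^9 on (ℤ_{47})^× is x ↦ x^41, because 9·41 = 369 = 8·46 + 1 ≡ 1 (mod 46) and x^{46} = 1 for x ≠ 0 (Fermat). So σ⁻¹(36) = 36^41 mod 47.
Repeated squaring mod 47: 36^1 ≡ 36, 36^2 ≡ 36² = 1296 ≡ 27, 36^4 ≡ 27² = 729 ≡ 24, 36^8 ≡ 24² = 576 ≡ 12, 36^16 ≡ 12² = 144 ≡ 3, 36^32 ≡ 3² = 9. Since 41 = 32 + 8 + 1, 36^41 ≡ 9·12·36: 9·12 = 108 ≡ 14, then 14·36 = 504 ≡ 34. So 36^41 ≡ 34 (mod 47).
Hence σ⁻¹(36) = 34.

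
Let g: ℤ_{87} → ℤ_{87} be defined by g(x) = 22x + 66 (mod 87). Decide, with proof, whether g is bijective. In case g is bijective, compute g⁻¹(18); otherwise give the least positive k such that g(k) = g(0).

Recall: g is injective if g(u) = g(v) implies u = v.
Suppose g(u) = g(v) in ℤ_{87}. Then 22u + 66 ≡ 22v + 66 (mod 87), so 22(u − v) ≡ 0 (mod 87).
Since gcd(22, 87) = 1, 22 is invertible modulo 87, so u − v ≡ 0 (mod 87), i.e. u = v.
We now compute 22⁻¹ mod 87 explicitly. Euclid's algorithm: 87 = 3·22 + 21, 22 = 1·21 + 1; back-substituting gives 1 = 4·22 − 1·87, so 22⁻¹ ≡ 4 (mod 87).
Then y ↦ 4(y − 66) is a two-sided inverse to g, so every y ∈ ℤ_{87} has a preimage.
Therefore g is bijective.
Since g is bijective, we compute g⁻¹(18): solve 22x + 66 ≡ 18 (mod 87), i.e. 22x ≡ 39 (mod 87).
Multiplying by 22⁻¹ = 4 gives x ≡ 4·39 = 156 = 1·87 + 69 ≡ 69 (mod 87).
Check: g(69) = 22·69 + 66 = 1584 = 18·87 + 18 ≡ 18 (mod 87).

69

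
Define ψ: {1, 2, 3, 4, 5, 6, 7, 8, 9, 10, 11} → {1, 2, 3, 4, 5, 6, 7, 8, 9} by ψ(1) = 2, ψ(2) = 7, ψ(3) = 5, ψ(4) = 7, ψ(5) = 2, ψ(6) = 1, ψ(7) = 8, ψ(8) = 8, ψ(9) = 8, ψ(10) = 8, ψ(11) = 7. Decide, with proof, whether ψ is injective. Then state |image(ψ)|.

ψ(2) = 7 = ψ(4) with 2 ≠ 4, so ψ is not injective.
The image of ψ is {1, 2, 5, 7, 8}, which has 5 elements.

5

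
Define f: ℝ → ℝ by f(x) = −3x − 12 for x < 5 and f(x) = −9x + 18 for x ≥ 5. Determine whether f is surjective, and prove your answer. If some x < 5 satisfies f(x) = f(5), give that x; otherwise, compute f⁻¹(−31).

Both pieces are strictly decreasing (slopes −3 and −9), so each is injective on its own interval.
The left piece maps (−∞, 5) onto (−27, ∞); the right piece maps [5, ∞) onto (−∞, −27].
These images together cover ℝ, so f is surjective.
Because the two images are disjoint, no x < 5 has f(x) = f(5), so we compute f⁻¹(−31): −31 lies in (−∞, −27], so solve −9x + 18 = −31: x = (−31 − 18)/(−9) = 49/9.

49/9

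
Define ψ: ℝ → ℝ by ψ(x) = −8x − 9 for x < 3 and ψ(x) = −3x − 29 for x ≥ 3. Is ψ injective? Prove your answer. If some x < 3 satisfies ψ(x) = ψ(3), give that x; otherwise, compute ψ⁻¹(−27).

Both pieces are strictly decreasing (slopes −8 and −3), so each is injective on its own interval.
The left piece maps (−∞, 3) onto (−33, ∞); the right piece maps [3, ∞) onto (−∞, −38].
These images are disjoint, so no value is attained by both pieces. Therefore ψ is injective.
Because the two images are disjoint, no x < 3 has ψ(x) = ψ(3), so we compute ψ⁻¹(−27): −27 lies in (−33, ∞), so solve −8x − 9 = −27: x = (−27 + 9)/(−8) = 9/4.

9/4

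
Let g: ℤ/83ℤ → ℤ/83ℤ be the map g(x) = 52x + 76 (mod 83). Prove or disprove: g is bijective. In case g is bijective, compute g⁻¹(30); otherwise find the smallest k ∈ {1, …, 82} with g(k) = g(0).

47

Recall that injectivity means: for all u, v in the domain, g(u) = g(v) implies u = v.
Suppose g(u) = g(v) in ℤ/83ℤ. Then 52u + 76 ≡ 52v + 76 (mod 83), so 52(u − v) ≡ 0 (mod 83).
Since gcd(52, 83) = 1, 52 is invertible modulo 83, so u − v ≡ 0 (mod 83), i.e. u = v.
We now compute 52⁻¹ mod 83 explicitly. Euclid's algorithm: 83 = 1·52 + 31, 52 = 1·31 + 21, 31 = 1·21 + 10, 21 = 2·10 + 1; back-substituting gives 1 = 8·52 − 5·83, so 52⁻¹ ≡ 8 (mod 83).
Then y ↦ 8(y − 76) is a two-sided inverse to g, so every y ∈ ℤ/83ℤ has a preimage.
So g is bijective.
Since g is bijective, we find g⁻¹(30): we need 52x ≡ 30 − 76 ≡ 37 (mod 83). Using 52⁻¹ = 8: x ≡ 8·37 = 296 = 3·83 + 47, so x = 47.
Check: g(47) = 52·47 + 76 = 2520 = 30·83 + 30 ≡ 30 (mod 83).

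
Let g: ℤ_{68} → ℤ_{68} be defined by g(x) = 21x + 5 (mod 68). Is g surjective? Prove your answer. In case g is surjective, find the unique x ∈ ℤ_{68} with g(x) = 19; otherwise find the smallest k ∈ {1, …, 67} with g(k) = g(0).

Since gcd(21, 68) = 1, 21 is invertible modulo 68. Euclid's algorithm: 68 = 3·21 + 5, 21 = 4·5 + 1; back-substituting gives 1 = 13·21 − 4·68, so 21⁻¹ ≡ 13 (mod 68).
Then y ↦ 13(y − 5) is a two-sided inverse to g, so every y ∈ ℤ_{68} has a preimage.
Thus g is surjective.
Since g is surjective, we find g⁻¹(19): we need 21x ≡ 19 − 5 ≡ 14 (mod 68). Using 21⁻¹ = 13: x ≡ 13·14 = 182 = 2·68 + 46, so x = 46.
Check: g(46) = 21·46 + 5 = 971 = 14·68 + 19 ≡ 19 (mod 68).

46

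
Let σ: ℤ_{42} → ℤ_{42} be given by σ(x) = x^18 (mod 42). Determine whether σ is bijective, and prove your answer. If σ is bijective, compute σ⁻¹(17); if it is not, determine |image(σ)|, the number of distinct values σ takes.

σ(2): Repeated squaring mod 42: 2^1 ≡ 2, 2^2 ≡ 2² = 4, 2^4 ≡ 4² = 16, 2^8 ≡ 16² = 256 ≡ 4, 2^16 ≡ 4² = 16. Since 18 = 16 + 2, 2^18 ≡ 16·4: 16·4 = 64 ≡ 22. So 2^18 ≡ 22 (mod 42).
σ(4): Repeated squaring mod 42: 4^1 ≡ 4, 4^2 ≡ 4² = 16, 4^4 ≡ 16² = 256 ≡ 4, 4^8 ≡ 4² = 16, 4^16 ≡ 16² = 256 ≡ 4. Since 18 = 16 + 2, 4^18 ≡ 4·16: 4·16 = 64 ≡ 22. So 4^18 ≡ 22 (mod 42).
So σ(2) = σ(4) = 22 while 2 ≠ 4, hence σ is not injective, hence not bijective.
Since σ is not bijective, we determine |image(σ)|. Computing x^18 mod 42 for each x (by repeated squaring, reducing mod 42 at every step), the values σ(0), σ(1), …, σ(41) are: 0, 1, 22, 15, 22, 1, 36, 7, 22, 15, 22, 1, 36, 1, 28, 15, 22, 1, 36, 1, 22, 21, 22, 1, 36, 1, 22, 15, 28, 1, 36, 1, 22, 15, 22, 7, 36, 1, 22, 15, 22, 1.
The distinct values are {0, 1, 7, 15, 21, 22, 28, 36}; there are 8 of them.

8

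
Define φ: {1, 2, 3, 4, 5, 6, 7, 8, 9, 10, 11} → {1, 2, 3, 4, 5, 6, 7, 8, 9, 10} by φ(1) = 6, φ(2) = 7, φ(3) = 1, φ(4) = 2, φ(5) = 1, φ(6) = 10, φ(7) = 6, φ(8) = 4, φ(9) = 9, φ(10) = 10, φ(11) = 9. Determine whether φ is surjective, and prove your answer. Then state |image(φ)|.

No element maps to 3, so φ is not surjective.
The image of φ is {1, 2, 4, 6, 7, 9, 10}, which has 7 elements.

7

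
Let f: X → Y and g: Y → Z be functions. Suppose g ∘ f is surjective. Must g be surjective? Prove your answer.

surjective

Let c ∈ Z. Since g ∘ f is surjective, some a ∈ X has g(f(a)) = c. Then b = f(a) ∈ Y satisfies g(b) = c. So g is surjective.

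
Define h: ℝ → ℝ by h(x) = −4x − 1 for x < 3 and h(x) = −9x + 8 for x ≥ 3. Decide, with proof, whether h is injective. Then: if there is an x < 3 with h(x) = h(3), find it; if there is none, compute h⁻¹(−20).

Both pieces are strictly decreasing (slopes −4 and −9), so each is injective on its own interval.
The left piece maps (−∞, 3) onto (−13, ∞); the right piece maps [3, ∞) onto (−∞, −19].
These images are disjoint, so no value is attained by both pieces. Therefore h is injective.
Because the two images are disjoint, no x < 3 has h(x) = h(3), so we compute h⁻¹(−20): −20 lies in (−∞, −19], so solve −9x + 8 = −20: x = (−20 − 8)/(−9) = 28/9.

28/9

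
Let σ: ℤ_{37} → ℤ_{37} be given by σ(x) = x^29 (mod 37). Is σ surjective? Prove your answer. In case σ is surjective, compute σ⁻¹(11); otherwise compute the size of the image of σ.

Since 37 is prime, the nonzero elements of ℤ_{37} form a cyclic group of order 36.
As gcd(29, 36) = 1, raising to the 29th power is a bijection on this group: if u^29 ≡ v^29 then (uv^{−1})^29 = 1, and the only element of order dividing gcd(29, 36) = 1 is 1, so u = v.
With σ(0) = 0 this makes σ injective on all of ℤ_{37}, hence bijective (finite equal-size domain and codomain). In particular σ is surjective.
Since σ is surjective, we find the preimage of 11. The inverse of x ↦ x^29 on (ℤ_{37})^× is x ↦ x^5, because 29·5 = 145 = 4·36 + 1 ≡ 1 (mod 36) and x^{36} = 1 for x ≠ 0 (Fermat). So σ⁻¹(11) = 11^5 mod 37.
Repeated squaring mod 37: 11^1 ≡ 11, 11^2 ≡ 11² = 121 ≡ 10, 11^4 ≡ 10² = 100 ≡ 26. Since 5 = 4 + 1, 11^5 ≡ 26·11: 26·11 = 286 ≡ 27. So 11^5 ≡ 27 (mod 37).
Hence σ⁻¹(11) = 27.

27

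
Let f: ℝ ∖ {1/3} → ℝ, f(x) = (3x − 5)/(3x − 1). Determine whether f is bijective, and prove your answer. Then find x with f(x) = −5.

If f(x) = 1, cross-multiplying gives 3(3x − 5) = 3(3x − 1), which simplifies to −15 = −3 — false.  So 1 has no preimage and f is not surjective.
Therefore f is not bijective.
Solving f(x) = −5: cross-multiplying gives 3x − 5 = −5(3x − 1), which rearranges to 18x = 10, so x = 5/9.

5/9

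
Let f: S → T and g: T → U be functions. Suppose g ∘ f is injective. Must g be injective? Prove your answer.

not injective

No. Take S = {0, 1}, T = {0, 1, 2}, U = {0, 1, 2}, f(a) = a for each a ∈ S, and g(b) = 1 if b ∈ {1, 2} else g(b) = b.
Then g ∘ f = f is injective (S ⊂ T and f is the inclusion), but g(1) = g(2) = 1 with 1 ≠ 2, so g is not injective.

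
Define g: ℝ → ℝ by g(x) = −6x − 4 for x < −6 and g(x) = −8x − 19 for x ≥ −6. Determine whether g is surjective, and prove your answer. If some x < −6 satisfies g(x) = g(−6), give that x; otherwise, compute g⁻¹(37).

-41/6

Both pieces are strictly decreasing (slopes −6 and −8), so each is injective on its own interval.
The left piece maps (−∞, −6) onto (32, ∞); the right piece maps [−6, ∞) onto (−∞, 29].
The union (32, ∞) ∪ (−∞, 29] omits the interval between 32 and 29; in particular 32 has no preimage. So g is not surjective.
Because the two images are disjoint, no x < −6 has g(x) = g(−6), so we compute g⁻¹(37): 37 lies in (32, ∞), so solve −6x − 4 = 37: x = (37 + 4)/(−6) = −41/6.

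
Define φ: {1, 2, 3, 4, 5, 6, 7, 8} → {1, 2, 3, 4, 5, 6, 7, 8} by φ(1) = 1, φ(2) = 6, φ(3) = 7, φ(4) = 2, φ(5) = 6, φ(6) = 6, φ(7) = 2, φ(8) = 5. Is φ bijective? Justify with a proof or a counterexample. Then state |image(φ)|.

φ(2) = 6 = φ(5) with 2 ≠ 5, so φ is not injective, hence not bijective.
The image of φ is {1, 2, 5, 6, 7}, which has 5 elements.

5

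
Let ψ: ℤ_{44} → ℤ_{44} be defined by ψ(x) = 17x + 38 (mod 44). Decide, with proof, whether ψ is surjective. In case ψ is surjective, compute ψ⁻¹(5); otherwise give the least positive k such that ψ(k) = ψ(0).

Recall that ψ is surjective if every y in the codomain equals ψ(x) for some x in the domain.
Since gcd(17, 44) = 1, 17 is invertible modulo 44. Euclid's algorithm: 44 = 2·17 + 10, 17 = 1·10 + 7, 10 = 1·7 + 3, 7 = 2·3 + 1; back-substituting gives 1 = 13·17 − 5·44, so 17⁻¹ ≡ 13 (mod 44).
Then y ↦ 13(y − 38) is a two-sided inverse to ψ, so every y ∈ ℤ_{44} has a preimage.
Therefore ψ is surjective.
Since ψ is surjective, we compute ψ⁻¹(5): solve 17x + 38 ≡ 5 (mod 44), i.e. 17x ≡ 11 (mod 44).
Multiplying by 17⁻¹ = 13 gives x ≡ 13·11 = 143 = 3·44 + 11 ≡ 11 (mod 44).
Check: ψ(11) = 17·11 + 38 = 225 = 5·44 + 5 ≡ 5 (mod 44).

11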